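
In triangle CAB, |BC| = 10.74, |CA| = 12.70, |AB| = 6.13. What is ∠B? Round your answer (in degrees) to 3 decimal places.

By the law of cosines, cos B = (|AB|² + |BC|² − |CA|²) / (2·|AB|·|BC|) ≈ -0.06353, so ∠B ≈ 93.64°.

93.643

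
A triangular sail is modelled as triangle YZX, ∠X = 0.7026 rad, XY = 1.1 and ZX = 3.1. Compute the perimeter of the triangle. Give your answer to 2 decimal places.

perimeter ≈ 6.57

By the law of cosines, YZ² = ZX² + XY² − 2·ZX·XY·cos X = 5.6152, so YZ ≈ 2.3696.
Semiperimeter s = (3.1+1.1+2.3696)/2 = 3.2848.
Perimeter = 3.1 + 1.1 + 2.3696 = 6.5696.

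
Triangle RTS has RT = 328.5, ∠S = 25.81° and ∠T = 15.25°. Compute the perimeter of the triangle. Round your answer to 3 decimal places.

The third angle is ∠R = 180° − ∠T − ∠S = 138.94°.
Law of sines: TS = RT·sin R/sin S ≈ 495.59.
Law of sines: SR = RT·sin T/sin S ≈ 198.46.
Semiperimeter s = (495.59+198.46+328.5)/2 = 511.27.
Perimeter = 495.59 + 198.46 + 328.5 = 1022.5.

perimeter ≈ 1022.549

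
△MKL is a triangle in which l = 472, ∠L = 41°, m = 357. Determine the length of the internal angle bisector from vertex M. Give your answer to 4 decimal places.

t_M ≈ 538.2962

Law of sines: sin M = m·sin L/l ≈ 0.49621.
Since l ≥ m, only the acute value applies: ∠M ≈ 29.75°.
Then ∠K = 180° − ∠L − ∠M ≈ 109.25°.
Law of sines gives k = l·sin K/sin L ≈ 679.22.
The bisector from M has length 2·k·l·cos(∠M/2)/(k+l) ≈ 538.3.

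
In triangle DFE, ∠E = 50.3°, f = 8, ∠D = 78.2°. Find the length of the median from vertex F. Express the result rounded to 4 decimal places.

The third angle is ∠F = 180° − ∠E − ∠D = 51.50°.
Law of sines: d = f·sin D/sin F ≈ 10.006.
Law of sines: e = f·sin E/sin F ≈ 7.865.
Median from F: ½√(2·e² + 2·d² − f²) ≈ 8.0617.

8.0617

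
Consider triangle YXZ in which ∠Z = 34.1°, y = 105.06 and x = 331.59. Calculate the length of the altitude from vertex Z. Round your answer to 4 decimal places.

h_Z ≈ 77.6311

By the law of cosines, z² = y² + x² − 2·y·x·cos Z = 63296, so z ≈ 251.59.
Area = ½·y·x·sin Z ≈ 9765.4.
The altitude from Z has length 2·area/z ≈ 77.631.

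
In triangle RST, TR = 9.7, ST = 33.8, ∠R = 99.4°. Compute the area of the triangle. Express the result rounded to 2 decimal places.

area ≈ 147.53

Law of sines: sin S = TR·sin R/ST ≈ 0.28313.
Since ST ≥ TR, only the acute value applies: ∠S ≈ 16.45°.
Then ∠T = 180° − ∠R − ∠S ≈ 64.15°.
Law of sines gives RS = ST·sin T/sin R ≈ 30.833.
Area = ½·ST·TR·sin T ≈ 147.53.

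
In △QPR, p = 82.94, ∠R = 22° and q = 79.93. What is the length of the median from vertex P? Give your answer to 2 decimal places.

By the law of cosines, r² = q² + p² − 2·q·p·cos R = 974.51, so r ≈ 31.217.
Median from P: ½√(2·r² + 2·q² − p²) ≈ 44.293.

m_P ≈ 44.29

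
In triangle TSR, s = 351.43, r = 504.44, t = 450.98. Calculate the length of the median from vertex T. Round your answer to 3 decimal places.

371.666

Median from T: ½√(2·s² + 2·r² − t²) ≈ 371.67.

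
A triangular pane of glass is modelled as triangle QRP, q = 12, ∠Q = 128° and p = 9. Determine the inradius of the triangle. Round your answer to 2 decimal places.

1.17

Law of sines: sin P = p·sin Q/q ≈ 0.59101.
Since q ≥ p, only the acute value applies: ∠P ≈ 36.23°.
Then ∠R = 180° − ∠Q − ∠P ≈ 15.77°.
Law of sines gives r = q·sin R/sin Q ≈ 4.139.
Area = ½·q·p·sin R ≈ 14.677.
Semiperimeter s = (12+4.139+9)/2 = 12.57.
Inradius = area/s = 14.677/12.57 ≈ 1.1677.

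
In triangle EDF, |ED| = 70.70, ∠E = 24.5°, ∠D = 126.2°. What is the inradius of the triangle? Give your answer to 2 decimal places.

13.83

The third angle is ∠F = 180° − ∠E − ∠D = 29.30°.
Law of sines: |DF| = |ED|·sin E/sin F ≈ 59.91.
Law of sines: |FE| = |ED|·sin D/sin F ≈ 116.58.
Area = ½·|ED|·|DF|·sin D ≈ 1709.
Semiperimeter s = (59.91+116.58+70.7)/2 = 123.59.
Inradius = area/s = 1709/123.59 ≈ 13.827.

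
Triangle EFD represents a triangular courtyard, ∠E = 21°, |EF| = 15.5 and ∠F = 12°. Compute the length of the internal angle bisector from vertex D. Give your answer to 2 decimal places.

2.13

The third angle is ∠D = 180° − ∠E − ∠F = 147.00°.
Law of sines: |FD| = |EF|·sin E/sin D ≈ 10.199.
Law of sines: |DE| = |EF|·sin F/sin D ≈ 5.917.
The bisector from D has length 2·|FD|·|DE|·cos(∠D/2)/(|FD|+|DE|) ≈ 2.127.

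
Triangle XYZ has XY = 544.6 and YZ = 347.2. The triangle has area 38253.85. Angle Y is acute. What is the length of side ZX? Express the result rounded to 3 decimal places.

267.032

From area = ½·XY·YZ·sin Y, we get sin Y = 2·area/(XY·YZ) ≈ 0.40462.
Taking the acute solution, ∠Y ≈ 23.87°.
Law of cosines then gives ZX ≈ 267.03.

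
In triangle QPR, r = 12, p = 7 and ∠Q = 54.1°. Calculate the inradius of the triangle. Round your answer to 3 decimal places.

By the law of cosines, q² = p² + r² − 2·p·r·cos Q = 94.489, so q ≈ 9.7206.
Area = ½·p·r·sin Q ≈ 34.022.
Semiperimeter s = (9.7206+7+12)/2 = 14.36.
Inradius = area/s = 34.022/14.36 ≈ 2.3692.

2.369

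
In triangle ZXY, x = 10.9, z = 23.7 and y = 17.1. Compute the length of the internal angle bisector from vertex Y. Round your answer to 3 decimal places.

t_Y ≈ 13.973

By the law of cosines, cos Y = (z² + x² − y²) / (2·z·x) ≈ 0.75115, so ∠Y ≈ 41.31°.
The bisector from Y has length 2·z·x·cos(∠Y/2)/(z+x) ≈ 13.973.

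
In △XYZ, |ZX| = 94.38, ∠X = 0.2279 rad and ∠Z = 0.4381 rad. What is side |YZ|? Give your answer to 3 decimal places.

34.513

The third angle is ∠Y = π − ∠Z − ∠X = 2.4756 rad.
Law of sines: |YZ| = |ZX|·sin X/sin Y ≈ 34.513.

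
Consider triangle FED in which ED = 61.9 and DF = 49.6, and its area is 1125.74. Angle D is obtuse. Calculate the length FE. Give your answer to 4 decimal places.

102.3062

From area = ½·ED·DF·sin D, we get sin D = 2·area/(ED·DF) ≈ 0.73332.
Taking the obtuse solution, ∠D ≈ 132.83°.
Law of cosines then gives FE ≈ 102.31.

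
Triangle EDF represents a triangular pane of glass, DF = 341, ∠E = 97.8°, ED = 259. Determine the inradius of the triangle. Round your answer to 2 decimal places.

61.57

Law of sines: sin F = ED·sin E/DF ≈ 0.75250.
Since DF ≥ ED, only the acute value applies: ∠F ≈ 48.81°.
Then ∠D = 180° − ∠E − ∠F ≈ 33.39°.
Law of sines gives FE = DF·sin D/sin E ≈ 189.43.
Area = ½·DF·ED·sin D ≈ 24304.
Semiperimeter s = (341+189.43+259)/2 = 394.71.
Inradius = area/s = 24304/394.71 ≈ 61.574.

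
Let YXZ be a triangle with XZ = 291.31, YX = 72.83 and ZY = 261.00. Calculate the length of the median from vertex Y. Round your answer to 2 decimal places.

m_Y ≈ 124.49

Median from Y: ½√(2·ZY² + 2·YX² − XZ²) ≈ 124.49.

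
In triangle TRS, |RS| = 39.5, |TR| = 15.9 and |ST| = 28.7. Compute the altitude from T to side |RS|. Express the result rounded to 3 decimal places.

9.796

Semiperimeter s = (39.5 + 28.7 + 15.9)/2 = 42.05.
Heron's formula: area = √(42.05·2.55·13.35·26.15) ≈ 193.48.
The altitude from T has length 2·area/|RS| ≈ 9.7963.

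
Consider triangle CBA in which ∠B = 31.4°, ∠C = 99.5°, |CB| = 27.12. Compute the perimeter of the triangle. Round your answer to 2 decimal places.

The third angle is ∠A = 180° − ∠C − ∠B = 49.10°.
Law of sines: |BA| = |CB|·sin C/sin A ≈ 35.388.
Law of sines: |AC| = |CB|·sin B/sin A ≈ 18.694.
Semiperimeter s = (35.388+18.694+27.12)/2 = 40.601.
Perimeter = 35.388 + 18.694 + 27.12 = 81.202.

perimeter ≈ 81.20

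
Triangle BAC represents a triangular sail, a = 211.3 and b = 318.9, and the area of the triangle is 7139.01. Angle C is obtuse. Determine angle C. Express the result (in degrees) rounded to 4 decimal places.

167.7668

From area = ½·b·a·sin C, we get sin C = 2·area/(b·a) ≈ 0.21189.
Taking the obtuse solution, ∠C ≈ 167.77°.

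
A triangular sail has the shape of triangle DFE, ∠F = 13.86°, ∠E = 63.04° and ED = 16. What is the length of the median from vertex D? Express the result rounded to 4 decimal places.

The third angle is ∠D = 180° − ∠F − ∠E = 103.10°.
Law of sines: FE = ED·sin D/sin F ≈ 65.054.
Law of sines: DF = ED·sin E/sin F ≈ 59.533.
Median from D: ½√(2·ED² + 2·DF² − FE²) ≈ 29.019.

m_D ≈ 29.0190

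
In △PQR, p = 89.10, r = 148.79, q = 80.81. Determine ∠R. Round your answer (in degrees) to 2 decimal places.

By the law of cosines, cos R = (p² + q² − r²) / (2·p·q) ≈ -0.53258, so ∠R ≈ 122.18°.

∠R ≈ 122.18°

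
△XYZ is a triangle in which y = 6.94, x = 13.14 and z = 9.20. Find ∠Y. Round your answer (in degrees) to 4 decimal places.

30.1174

By the law of cosines, cos Y = (z² + x² − y²) / (2·z·x) ≈ 0.86500, so ∠Y ≈ 30.12°.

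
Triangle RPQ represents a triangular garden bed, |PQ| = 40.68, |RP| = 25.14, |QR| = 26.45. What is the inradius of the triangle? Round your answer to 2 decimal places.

Semiperimeter s = (40.68 + 26.45 + 25.14)/2 = 46.135.
Heron's formula: area = √(46.135·5.455·19.685·20.995) ≈ 322.51.
Inradius = area/s = 322.51/46.135 ≈ 6.9905.

r ≈ 6.99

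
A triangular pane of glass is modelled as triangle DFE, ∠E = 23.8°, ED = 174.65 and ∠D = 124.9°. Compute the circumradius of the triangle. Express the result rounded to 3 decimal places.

R ≈ 168.088

The third angle is ∠F = 180° − ∠E − ∠D = 31.30°.
Law of sines: FE = ED·sin D/sin F ≈ 275.72.
Law of sines: DF = ED·sin E/sin F ≈ 135.66.
Circumradius = ED/(2 sin F) ≈ 168.09.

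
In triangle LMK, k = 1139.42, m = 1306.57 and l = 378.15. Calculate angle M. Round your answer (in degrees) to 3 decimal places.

∠M ≈ 107.969°

By the law of cosines, cos M = (k² + l² − m²) / (2·k·l) ≈ -0.30850, so ∠M ≈ 107.97°.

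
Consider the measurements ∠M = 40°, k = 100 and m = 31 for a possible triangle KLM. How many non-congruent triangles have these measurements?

k·sin M = 100·sin(40°) ≈ 64.28.
Since m = 31 < 64.28 = k sin M, no triangle exists.

0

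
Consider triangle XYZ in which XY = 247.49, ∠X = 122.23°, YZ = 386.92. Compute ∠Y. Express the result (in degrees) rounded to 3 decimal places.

Law of sines: sin Z = XY·sin X/YZ ≈ 0.54108.
Since YZ ≥ XY, only the acute value applies: ∠Z ≈ 32.76°.
Then ∠Y = 180° − ∠X − ∠Z ≈ 25.01°.

∠Y ≈ 25.013°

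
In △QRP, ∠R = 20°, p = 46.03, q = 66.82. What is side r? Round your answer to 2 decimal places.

28.34

By the law of cosines, r² = p² + q² − 2·p·q·cos R = 803.2, so r ≈ 28.341.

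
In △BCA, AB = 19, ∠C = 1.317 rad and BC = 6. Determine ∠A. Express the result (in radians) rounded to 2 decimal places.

Law of sines: sin A = BC·sin C/AB ≈ 0.30567.
Since AB ≥ BC, only the acute value applies: ∠A ≈ 0.311 rad.
Then ∠B = π − ∠C − ∠A ≈ 1.514 rad.

0.31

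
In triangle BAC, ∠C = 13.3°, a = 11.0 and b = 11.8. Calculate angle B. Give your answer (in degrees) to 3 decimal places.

By the law of cosines, c² = b² + a² − 2·b·a·cos C = 7.6028, so c ≈ 2.7573.
Law of cosines again: cos B = (a² + c² − b²)/(2·a·c) ≈ -0.17536, so ∠B ≈ 100.10°.

∠B ≈ 100.099°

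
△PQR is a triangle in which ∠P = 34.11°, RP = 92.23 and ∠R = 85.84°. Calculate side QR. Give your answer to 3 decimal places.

59.692

The third angle is ∠Q = 180° − ∠R − ∠P = 60.05°.
Law of sines: QR = RP·sin P/sin Q ≈ 59.692.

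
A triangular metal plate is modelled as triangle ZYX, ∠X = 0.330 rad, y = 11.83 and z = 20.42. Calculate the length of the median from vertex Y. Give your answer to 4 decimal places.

By the law of cosines, x² = z² + y² − 2·z·y·cos X = 99.857, so x ≈ 9.9928.
Median from Y: ½√(2·x² + 2·z² − y²) ≈ 14.948.

m_Y ≈ 14.9476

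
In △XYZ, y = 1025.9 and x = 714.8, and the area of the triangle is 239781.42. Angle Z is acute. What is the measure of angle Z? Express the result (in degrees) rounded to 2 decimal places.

40.84

From area = ½·x·y·sin Z, we get sin Z = 2·area/(x·y) ≈ 0.65397.
Taking the acute solution, ∠Z ≈ 40.84°.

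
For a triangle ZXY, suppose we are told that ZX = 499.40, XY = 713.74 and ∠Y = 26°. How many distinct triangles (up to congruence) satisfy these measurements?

2

XY·sin Y = 713.74·sin(26°) ≈ 312.9.
Since XY sin Y < ZX < XY (312.9 < 499.40 < 713.74), two triangles exist.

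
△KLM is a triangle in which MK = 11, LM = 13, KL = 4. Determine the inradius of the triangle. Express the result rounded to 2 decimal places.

r ≈ 1.46

Semiperimeter s = (13 + 11 + 4)/2 = 14.
Heron's formula: area = √(14·1·3·10) ≈ 20.494.
Inradius = area/s = 20.494/14 ≈ 1.4639.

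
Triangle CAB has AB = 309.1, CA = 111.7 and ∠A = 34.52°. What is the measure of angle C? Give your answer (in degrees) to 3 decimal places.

By the law of cosines, BC² = CA² + AB² − 2·CA·AB·cos A = 51125, so BC ≈ 226.11.
Law of cosines again: cos C = (BC² + CA² − AB²)/(2·BC·CA) ≈ -0.63234, so ∠C ≈ 129.22°.

∠C ≈ 129.223°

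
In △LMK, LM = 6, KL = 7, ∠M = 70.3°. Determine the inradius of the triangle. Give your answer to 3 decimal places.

1.815

Law of sines: sin K = LM·sin M/KL ≈ 0.80697.
Since KL ≥ LM, only the acute value applies: ∠K ≈ 53.80°.
Then ∠L = 180° − ∠M − ∠K ≈ 55.90°.
Law of sines gives MK = KL·sin L/sin M ≈ 6.1567.
Area = ½·KL·LM·sin L ≈ 17.389.
Semiperimeter s = (6.1567+7+6)/2 = 9.5783.
Inradius = area/s = 17.389/9.5783 ≈ 1.8154.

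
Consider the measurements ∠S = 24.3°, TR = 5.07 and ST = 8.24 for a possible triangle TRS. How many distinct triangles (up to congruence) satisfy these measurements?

2

ST·sin S = 8.24·sin(24.3°) ≈ 3.391.
Since ST sin S < TR < ST (3.391 < 5.07 < 8.24), two triangles exist.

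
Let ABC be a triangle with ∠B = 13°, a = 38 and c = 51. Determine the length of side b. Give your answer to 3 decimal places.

By the law of cosines, b² = c² + a² − 2·c·a·cos B = 268.34, so b ≈ 16.381.

16.381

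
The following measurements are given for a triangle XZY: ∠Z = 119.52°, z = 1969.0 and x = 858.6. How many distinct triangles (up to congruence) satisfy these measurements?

x·sin Z = 858.6·sin(119.52°) ≈ 747.1.
Since ∠Z is not acute, a triangle exists only if z > x; here z > x, so there is exactly one triangle.

1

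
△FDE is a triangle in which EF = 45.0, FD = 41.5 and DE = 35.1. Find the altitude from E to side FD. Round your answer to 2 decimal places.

h_E ≈ 33.27

Semiperimeter s = (35.1 + 45 + 41.5)/2 = 60.8.
Heron's formula: area = √(60.8·25.7·15.8·19.3) ≈ 690.28.
The altitude from E has length 2·area/FD ≈ 33.267.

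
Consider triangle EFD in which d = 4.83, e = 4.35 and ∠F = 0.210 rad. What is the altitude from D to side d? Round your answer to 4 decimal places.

0.9068

By the law of cosines, f² = d² + e² − 2·d·e·cos F = 1.1536, so f ≈ 1.074.
Area = ½·d·e·sin F ≈ 2.1899.
The altitude from D has length 2·area/d ≈ 0.9068.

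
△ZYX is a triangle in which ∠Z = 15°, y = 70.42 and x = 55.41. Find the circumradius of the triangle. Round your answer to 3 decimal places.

By the law of cosines, z² = y² + x² − 2·y·x·cos Z = 491.21, so z ≈ 22.163.
Area = ½·y·x·sin Z ≈ 504.95.
Circumradius = z/(2 sin Z) ≈ 42.816.

42.816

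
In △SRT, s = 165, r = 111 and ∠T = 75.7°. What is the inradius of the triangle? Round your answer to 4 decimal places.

By the law of cosines, t² = s² + r² − 2·s·r·cos T = 30498, so t ≈ 174.64.
Area = ½·s·r·sin T ≈ 8873.8.
Semiperimeter p = (165+111+174.64)/2 = 225.32.
Inradius = area/p = 8873.8/225.32 ≈ 39.383.

39.3831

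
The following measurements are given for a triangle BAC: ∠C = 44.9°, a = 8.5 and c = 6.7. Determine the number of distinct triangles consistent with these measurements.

2

a·sin C = 8.5·sin(44.9°) ≈ 6.
Since a sin C < c < a (6 < 6.7 < 8.5), two triangles exist.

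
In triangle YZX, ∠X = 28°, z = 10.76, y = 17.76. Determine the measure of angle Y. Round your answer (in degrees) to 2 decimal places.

∠Y ≈ 120.55°

By the law of cosines, x² = y² + z² − 2·y·z·cos X = 93.737, so x ≈ 9.6818.
Law of cosines again: cos Y = (z² + x² − y²)/(2·z·x) ≈ -0.50829, so ∠Y ≈ 120.55°.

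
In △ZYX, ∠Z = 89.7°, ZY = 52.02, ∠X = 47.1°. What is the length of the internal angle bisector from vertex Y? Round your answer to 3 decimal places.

55.833

The third angle is ∠Y = 180° − ∠X − ∠Z = 43.20°.
Law of sines: YX = ZY·sin Z/sin X ≈ 71.012.
Law of sines: XZ = ZY·sin Y/sin X ≈ 48.612.
The bisector from Y has length 2·ZY·YX·cos(∠Y/2)/(ZY+YX) ≈ 55.833.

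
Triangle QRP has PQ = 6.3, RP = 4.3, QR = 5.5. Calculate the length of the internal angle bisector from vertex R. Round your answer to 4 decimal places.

3.7251

By the law of cosines, cos R = (QR² + RP² − PQ²) / (2·QR·RP) ≈ 0.19133, so ∠R ≈ 1.3783 rad.
The bisector from R has length 2·QR·RP·cos(∠R/2)/(QR+RP) ≈ 3.7251.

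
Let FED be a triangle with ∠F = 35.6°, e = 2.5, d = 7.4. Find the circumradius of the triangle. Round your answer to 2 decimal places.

R ≈ 4.78

By the law of cosines, f² = e² + d² − 2·e·d·cos F = 30.925, so f ≈ 5.561.
Area = ½·e·d·sin F ≈ 5.3846.
Circumradius = f/(2 sin F) ≈ 4.7765.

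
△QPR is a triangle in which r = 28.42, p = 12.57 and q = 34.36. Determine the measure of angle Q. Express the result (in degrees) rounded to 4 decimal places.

By the law of cosines, cos Q = (p² + r² − q²) / (2·p·r) ≈ -0.30079, so ∠Q ≈ 107.51°.

107.5051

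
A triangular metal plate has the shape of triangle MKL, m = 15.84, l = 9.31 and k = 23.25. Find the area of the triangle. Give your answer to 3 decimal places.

Semiperimeter s = (15.84 + 23.25 + 9.31)/2 = 24.2.
Heron's formula: area = √(24.2·8.36·0.95·14.89) ≈ 53.496.

area ≈ 53.496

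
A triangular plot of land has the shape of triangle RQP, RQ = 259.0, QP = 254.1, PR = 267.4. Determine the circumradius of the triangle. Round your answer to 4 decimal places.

By the law of cosines, cos R = (PR² + RQ² − QP²) / (2·PR·RQ) ≈ 0.53437, so ∠R ≈ 57.70°.
Circumradius = QP/(2 sin R) ≈ 150.31.

150.3102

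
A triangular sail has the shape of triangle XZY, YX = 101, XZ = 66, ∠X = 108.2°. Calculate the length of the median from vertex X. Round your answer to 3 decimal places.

50.973

By the law of cosines, ZY² = YX² + XZ² − 2·YX·XZ·cos X = 18721, so ZY ≈ 136.82.
Median from X: ½√(2·YX² + 2·XZ² − ZY²) ≈ 50.973.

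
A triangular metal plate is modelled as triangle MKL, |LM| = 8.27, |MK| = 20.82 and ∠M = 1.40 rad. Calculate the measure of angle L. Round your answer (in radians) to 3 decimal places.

1.344

By the law of cosines, |KL|² = |LM|² + |MK|² − 2·|LM|·|MK|·cos M = 443.33, so |KL| ≈ 21.056.
Law of cosines again: cos L = (|KL|² + |LM|² − |MK|²)/(2·|KL|·|LM|) ≈ 0.22471, so ∠L ≈ 1.344 rad.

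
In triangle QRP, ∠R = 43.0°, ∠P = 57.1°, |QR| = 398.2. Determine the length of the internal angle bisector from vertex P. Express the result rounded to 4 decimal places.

The third angle is ∠Q = 180° − ∠R − ∠P = 79.90°.
Law of sines: |RP| = |QR|·sin Q/sin P ≈ 466.91.
Law of sines: |PQ| = |QR|·sin R/sin P ≈ 323.45.
The bisector from P has length 2·|RP|·|PQ|·cos(∠P/2)/(|RP|+|PQ|) ≈ 335.69.

t_P ≈ 335.6880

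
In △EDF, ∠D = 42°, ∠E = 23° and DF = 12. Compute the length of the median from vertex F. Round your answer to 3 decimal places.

m_F ≈ 9.459

The third angle is ∠F = 180° − ∠E − ∠D = 115.00°.
Law of sines: FE = DF·sin D/sin E ≈ 20.55.
Law of sines: ED = DF·sin F/sin E ≈ 27.834.
Median from F: ½√(2·DF² + 2·FE² − ED²) ≈ 9.4587.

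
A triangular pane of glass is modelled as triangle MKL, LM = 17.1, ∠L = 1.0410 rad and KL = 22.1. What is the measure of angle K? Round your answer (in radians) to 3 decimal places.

∠K ≈ 0.831 rad

By the law of cosines, MK² = KL² + LM² − 2·KL·LM·cos L = 398.86, so MK ≈ 19.971.
Law of cosines again: cos K = (MK² + KL² − LM²)/(2·MK·KL) ≈ 0.67388, so ∠K ≈ 0.8313 rad.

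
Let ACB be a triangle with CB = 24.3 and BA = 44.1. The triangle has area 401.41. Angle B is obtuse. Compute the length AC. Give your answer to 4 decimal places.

62.8886

From area = ½·CB·BA·sin B, we get sin B = 2·area/(CB·BA) ≈ 0.74916.
Taking the obtuse solution, ∠B ≈ 131.48°.
Law of cosines then gives AC ≈ 62.889.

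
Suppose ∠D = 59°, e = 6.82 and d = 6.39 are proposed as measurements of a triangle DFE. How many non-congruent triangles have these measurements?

2

e·sin D = 6.82·sin(59°) ≈ 5.846.
Since e sin D < d < e (5.846 < 6.39 < 6.82), two triangles exist.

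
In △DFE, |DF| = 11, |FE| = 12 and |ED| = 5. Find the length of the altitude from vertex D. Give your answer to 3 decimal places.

h_D ≈ 4.583

Semiperimeter s = (12 + 5 + 11)/2 = 14.
Heron's formula: area = √(14·2·9·3) ≈ 27.495.
The altitude from D has length 2·area/|FE| ≈ 4.5826.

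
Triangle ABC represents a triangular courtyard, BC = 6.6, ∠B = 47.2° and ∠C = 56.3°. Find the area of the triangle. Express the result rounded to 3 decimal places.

area ≈ 13.673

The third angle is ∠A = 180° − ∠B − ∠C = 76.50°.
Law of sines: CA = BC·sin B/sin A ≈ 4.9802.
Law of sines: AB = BC·sin C/sin A ≈ 5.6469.
Area = ½·BC·CA·sin C ≈ 13.673.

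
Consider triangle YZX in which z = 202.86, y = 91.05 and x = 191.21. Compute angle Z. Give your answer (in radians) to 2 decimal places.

1.46

By the law of cosines, cos Z = (x² + y² − z²) / (2·x·y) ≈ 0.10624, so ∠Z ≈ 1.4644 rad.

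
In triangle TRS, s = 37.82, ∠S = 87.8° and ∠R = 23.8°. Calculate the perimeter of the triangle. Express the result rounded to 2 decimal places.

perimeter ≈ 88.28

The third angle is ∠T = 180° − ∠R − ∠S = 68.40°.
Law of sines: t = s·sin T/sin S ≈ 35.19.
Law of sines: r = s·sin R/sin S ≈ 15.273.
Semiperimeter p = (35.19+15.273+37.82)/2 = 44.142.
Perimeter = 35.19 + 15.273 + 37.82 = 88.283.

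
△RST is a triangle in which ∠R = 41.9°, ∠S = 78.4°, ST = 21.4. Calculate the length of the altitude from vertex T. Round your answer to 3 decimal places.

20.963

The third angle is ∠T = 180° − ∠R − ∠S = 59.70°.
Law of sines: TR = ST·sin S/sin R ≈ 31.389.
Law of sines: RS = ST·sin T/sin R ≈ 27.667.
Area = ½·ST·TR·sin T ≈ 289.99.
The altitude from T has length 2·area/RS ≈ 20.963.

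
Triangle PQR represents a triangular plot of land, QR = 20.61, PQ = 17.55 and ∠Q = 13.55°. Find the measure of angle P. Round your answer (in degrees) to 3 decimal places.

By the law of cosines, RP² = PQ² + QR² − 2·PQ·QR·cos Q = 29.499, so RP ≈ 5.4313.
Law of cosines again: cos P = (RP² + PQ² − QR²)/(2·RP·PQ) ≈ -0.45778, so ∠P ≈ 117.24°.

117.244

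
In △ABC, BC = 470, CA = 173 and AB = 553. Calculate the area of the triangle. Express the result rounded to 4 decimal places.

Semiperimeter s = (470 + 173 + 553)/2 = 598.
Heron's formula: area = √(598·128·425·45) ≈ 38261.

area ≈ 38260.9984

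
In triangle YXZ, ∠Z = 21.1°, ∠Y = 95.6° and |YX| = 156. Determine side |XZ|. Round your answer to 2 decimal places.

The third angle is ∠X = 180° − ∠Z − ∠Y = 63.30°.
Law of sines: |XZ| = |YX|·sin Y/sin Z ≈ 431.27.

431.27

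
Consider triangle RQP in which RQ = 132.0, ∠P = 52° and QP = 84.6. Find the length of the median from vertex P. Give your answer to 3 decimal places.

m_P ≈ 114.030

Law of sines: sin R = QP·sin P/RQ ≈ 0.50504.
Since RQ ≥ QP, only the acute value applies: ∠R ≈ 30.33°.
Then ∠Q = 180° − ∠P − ∠R ≈ 97.67°.
Law of sines gives PR = RQ·sin Q/sin P ≈ 166.01.
Median from P: ½√(2·QP² + 2·PR² − RQ²) ≈ 114.03.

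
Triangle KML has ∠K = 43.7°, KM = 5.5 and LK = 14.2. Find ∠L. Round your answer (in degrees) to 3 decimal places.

By the law of cosines, ML² = LK² + KM² − 2·LK·KM·cos K = 118.96, so ML ≈ 10.907.
Law of cosines again: cos L = (ML² + LK² − KM²)/(2·ML·LK) ≈ 0.93735, so ∠L ≈ 20.39°.

∠L ≈ 20.389°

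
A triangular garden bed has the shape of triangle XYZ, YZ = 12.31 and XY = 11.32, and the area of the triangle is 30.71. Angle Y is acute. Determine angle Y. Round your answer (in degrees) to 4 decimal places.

∠Y ≈ 26.1526°

From area = ½·XY·YZ·sin Y, we get sin Y = 2·area/(XY·YZ) ≈ 0.44076.
Taking the acute solution, ∠Y ≈ 26.15°.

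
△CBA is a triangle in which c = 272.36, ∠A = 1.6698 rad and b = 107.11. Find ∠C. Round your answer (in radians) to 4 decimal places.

By the law of cosines, a² = c² + b² − 2·c·b·cos A = 91419, so a ≈ 302.36.
Law of cosines again: cos C = (b² + a² − c²)/(2·b·a) ≈ 0.44329, so ∠C ≈ 1.1115 rad.

∠C ≈ 1.1115 rad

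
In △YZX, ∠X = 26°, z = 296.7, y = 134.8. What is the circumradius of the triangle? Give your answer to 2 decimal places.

By the law of cosines, x² = y² + z² − 2·y·z·cos X = 34307, so x ≈ 185.22.
Area = ½·y·z·sin X ≈ 8766.4.
Circumradius = x/(2 sin X) ≈ 211.26.

R ≈ 211.26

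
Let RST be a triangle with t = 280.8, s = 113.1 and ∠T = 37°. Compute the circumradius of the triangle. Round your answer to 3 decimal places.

233.294

Law of sines: sin S = s·sin T/t ≈ 0.24240.
Since t ≥ s, only the acute value applies: ∠S ≈ 14.03°.
Then ∠R = 180° − ∠T − ∠S ≈ 128.97°.
Law of sines gives r = t·sin R/sin T ≈ 362.75.
Circumradius = t/(2 sin T) ≈ 233.29.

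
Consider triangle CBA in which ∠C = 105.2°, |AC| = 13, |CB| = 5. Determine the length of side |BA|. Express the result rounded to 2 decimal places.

15.10

By the law of cosines, |BA|² = |AC|² + |CB|² − 2·|AC|·|CB|·cos C = 228.08, so |BA| ≈ 15.102.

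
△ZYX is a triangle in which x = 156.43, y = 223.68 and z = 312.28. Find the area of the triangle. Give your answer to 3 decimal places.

Semiperimeter s = (312.28 + 223.68 + 156.43)/2 = 346.2.
Heron's formula: area = √(346.2·33.915·122.52·189.77) ≈ 16522.

16521.862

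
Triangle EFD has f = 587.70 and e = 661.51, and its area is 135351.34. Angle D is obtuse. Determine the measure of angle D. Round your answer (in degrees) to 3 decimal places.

135.869

From area = ½·e·f·sin D, we get sin D = 2·area/(e·f) ≈ 0.69631.
Taking the obtuse solution, ∠D ≈ 135.87°.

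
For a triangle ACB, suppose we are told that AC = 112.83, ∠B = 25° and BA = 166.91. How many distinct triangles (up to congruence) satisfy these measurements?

2

BA·sin B = 166.91·sin(25°) ≈ 70.54.
Since BA sin B < AC < BA (70.54 < 112.83 < 166.91), two triangles exist.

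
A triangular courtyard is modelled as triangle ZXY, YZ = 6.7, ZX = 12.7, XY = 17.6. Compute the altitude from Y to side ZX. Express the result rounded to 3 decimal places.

Semiperimeter s = (17.6 + 6.7 + 12.7)/2 = 18.5.
Heron's formula: area = √(18.5·0.9·11.8·5.8) ≈ 33.757.
The altitude from Y has length 2·area/ZX ≈ 5.316.

h_Y ≈ 5.316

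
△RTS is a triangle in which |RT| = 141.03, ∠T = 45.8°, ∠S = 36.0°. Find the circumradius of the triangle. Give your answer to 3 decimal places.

119.967

The third angle is ∠R = 180° − ∠T − ∠S = 98.20°.
Law of sines: |TS| = |RT|·sin R/sin S ≈ 237.48.
Law of sines: |SR| = |RT|·sin T/sin S ≈ 172.01.
Circumradius = |RT|/(2 sin S) ≈ 119.97.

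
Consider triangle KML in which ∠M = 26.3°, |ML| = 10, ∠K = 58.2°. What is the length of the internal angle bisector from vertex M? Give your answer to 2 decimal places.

The third angle is ∠L = 180° − ∠K − ∠M = 95.50°.
Law of sines: |LK| = |ML|·sin M/sin K ≈ 5.2133.
Law of sines: |KM| = |ML|·sin L/sin K ≈ 11.712.
The bisector from M has length 2·|KM|·|ML|·cos(∠M/2)/(|KM|+|ML|) ≈ 10.506.

10.51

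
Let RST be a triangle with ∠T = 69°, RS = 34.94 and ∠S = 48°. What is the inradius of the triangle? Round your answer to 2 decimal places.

The third angle is ∠R = 180° − ∠S − ∠T = 63.00°.
Law of sines: ST = RS·sin R/sin T ≈ 33.347.
Law of sines: TR = RS·sin S/sin T ≈ 27.813.
Area = ½·RS·ST·sin S ≈ 432.93.
Semiperimeter s = (33.347+27.813+34.94)/2 = 48.05.
Inradius = area/s = 432.93/48.05 ≈ 9.0101.

r ≈ 9.01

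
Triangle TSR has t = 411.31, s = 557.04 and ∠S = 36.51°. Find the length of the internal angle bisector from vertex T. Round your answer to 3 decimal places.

t_T ≈ 649.811

Law of sines: sin T = t·sin S/s ≈ 0.43931.
Since s ≥ t, only the acute value applies: ∠T ≈ 26.06°.
Then ∠R = 180° − ∠S − ∠T ≈ 117.43°.
Law of sines gives r = s·sin R/sin S ≈ 831.
The bisector from T has length 2·s·r·cos(∠T/2)/(s+r) ≈ 649.81.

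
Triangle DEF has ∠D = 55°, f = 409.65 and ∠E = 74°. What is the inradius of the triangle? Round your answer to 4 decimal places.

The third angle is ∠F = 180° − ∠D − ∠E = 51.00°.
Law of sines: d = f·sin D/sin F ≈ 431.79.
Law of sines: e = f·sin E/sin F ≈ 506.7.
Area = ½·f·d·sin E ≈ 85016.
Semiperimeter s = (431.79+506.7+409.65)/2 = 674.07.
Inradius = area/s = 85016/674.07 ≈ 126.12.

126.1227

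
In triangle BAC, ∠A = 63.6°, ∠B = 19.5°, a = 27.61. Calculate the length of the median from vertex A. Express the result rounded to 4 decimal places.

The third angle is ∠C = 180° − ∠B − ∠A = 96.90°.
Law of sines: b = a·sin B/sin A ≈ 10.289.
Law of sines: c = a·sin C/sin A ≈ 30.601.
Median from A: ½√(2·c² + 2·b² − a²) ≈ 18.182.

m_A ≈ 18.1819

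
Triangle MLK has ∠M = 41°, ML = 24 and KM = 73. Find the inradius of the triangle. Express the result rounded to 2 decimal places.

r ≈ 7.46

By the law of cosines, LK² = KM² + ML² − 2·KM·ML·cos M = 3260.5, so LK ≈ 57.101.
Area = ½·KM·ML·sin M ≈ 574.71.
Semiperimeter s = (57.101+73+24)/2 = 77.05.
Inradius = area/s = 574.71/77.05 ≈ 7.4589.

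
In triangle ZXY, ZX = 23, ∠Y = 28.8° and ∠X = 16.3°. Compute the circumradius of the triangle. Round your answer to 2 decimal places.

The third angle is ∠Z = 180° − ∠X − ∠Y = 134.90°.
Law of sines: XY = ZX·sin Z/sin Y ≈ 33.818.
Law of sines: YZ = ZX·sin X/sin Y ≈ 13.4.
Circumradius = ZX/(2 sin Y) ≈ 23.871.

R ≈ 23.87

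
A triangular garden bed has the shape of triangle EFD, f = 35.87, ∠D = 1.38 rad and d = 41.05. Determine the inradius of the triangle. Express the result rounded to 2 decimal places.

r ≈ 9.37

Law of sines: sin F = f·sin D/d ≈ 0.85796.
Since d ≥ f, only the acute value applies: ∠F ≈ 1.031 rad.
Then ∠E = π − ∠D − ∠F ≈ 0.730 rad.
Law of sines gives e = d·sin E/sin D ≈ 27.891.
Area = ½·d·f·sin E ≈ 491.14.
Semiperimeter s = (27.891+35.87+41.05)/2 = 52.405.
Inradius = area/s = 491.14/52.405 ≈ 9.372.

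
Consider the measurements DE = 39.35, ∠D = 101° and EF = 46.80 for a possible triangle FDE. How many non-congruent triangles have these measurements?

1

DE·sin D = 39.35·sin(101°) ≈ 38.63.
Since ∠D is not acute, a triangle exists only if EF > DE; here EF > DE, so there is exactly one triangle.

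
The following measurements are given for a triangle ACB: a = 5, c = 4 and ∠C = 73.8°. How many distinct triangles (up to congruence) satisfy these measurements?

0

a·sin C = 5·sin(73.8°) ≈ 4.801.
Since c = 4 < 4.801 = a sin C, no triangle exists.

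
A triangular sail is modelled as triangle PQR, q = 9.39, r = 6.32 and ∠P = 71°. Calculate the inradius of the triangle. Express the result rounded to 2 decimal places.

2.23

By the law of cosines, p² = q² + r² − 2·q·r·cos P = 89.473, so p ≈ 9.459.
Area = ½·q·r·sin P ≈ 28.056.
Semiperimeter s = (9.459+9.39+6.32)/2 = 12.585.
Inradius = area/s = 28.056/12.585 ≈ 2.2294.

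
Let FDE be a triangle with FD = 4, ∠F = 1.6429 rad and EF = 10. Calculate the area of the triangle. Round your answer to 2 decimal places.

Area = ½·EF·FD·sin F ≈ 19.948.

19.95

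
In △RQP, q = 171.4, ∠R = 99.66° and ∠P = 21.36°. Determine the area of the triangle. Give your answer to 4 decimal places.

The third angle is ∠Q = 180° − ∠P − ∠R = 58.98°.
Law of sines: r = q·sin R/sin Q ≈ 197.17.
Law of sines: p = q·sin P/sin Q ≈ 72.846.
Area = ½·q·r·sin P ≈ 6154.4.

6154.4174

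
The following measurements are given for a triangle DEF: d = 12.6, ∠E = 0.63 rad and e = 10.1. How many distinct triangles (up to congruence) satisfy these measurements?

d·sin E = 12.6·sin(0.63 rad) ≈ 7.423.
Since d sin E < e < d (7.423 < 10.1 < 12.6), two triangles exist.

2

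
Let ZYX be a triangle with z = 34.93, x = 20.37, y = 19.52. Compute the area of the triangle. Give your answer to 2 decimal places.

168.17

Semiperimeter s = (34.93 + 19.52 + 20.37)/2 = 37.41.
Heron's formula: area = √(37.41·2.48·17.89·17.04) ≈ 168.17.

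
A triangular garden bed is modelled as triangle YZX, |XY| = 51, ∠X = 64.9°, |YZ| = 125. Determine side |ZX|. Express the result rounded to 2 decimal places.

Law of sines: sin Z = |XY|·sin X/|YZ| ≈ 0.36947.
Since |YZ| ≥ |XY|, only the acute value applies: ∠Z ≈ 21.68°.
Then ∠Y = 180° − ∠X − ∠Z ≈ 93.42°.
Law of sines gives |ZX| = |YZ|·sin Y/sin X ≈ 137.79.

137.79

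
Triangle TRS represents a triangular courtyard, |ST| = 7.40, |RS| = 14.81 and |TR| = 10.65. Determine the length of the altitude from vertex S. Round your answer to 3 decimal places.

h_S ≈ 6.999

Semiperimeter s = (14.81 + 7.4 + 10.65)/2 = 16.43.
Heron's formula: area = √(16.43·1.62·9.03·5.78) ≈ 37.272.
The altitude from S has length 2·area/|TR| ≈ 6.9995.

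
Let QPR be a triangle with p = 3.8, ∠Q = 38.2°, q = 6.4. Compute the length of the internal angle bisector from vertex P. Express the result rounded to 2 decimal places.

Law of sines: sin P = p·sin Q/q ≈ 0.36718.
Since q ≥ p, only the acute value applies: ∠P ≈ 21.54°.
Then ∠R = 180° − ∠Q − ∠P ≈ 120.26°.
Law of sines gives r = q·sin R/sin Q ≈ 8.9392.
The bisector from P has length 2·r·q·cos(∠P/2)/(r+q) ≈ 7.328.

7.33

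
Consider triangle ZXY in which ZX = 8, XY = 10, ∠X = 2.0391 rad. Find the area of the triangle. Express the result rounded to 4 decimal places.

Area = ½·ZX·XY·sin X ≈ 35.693.

35.6934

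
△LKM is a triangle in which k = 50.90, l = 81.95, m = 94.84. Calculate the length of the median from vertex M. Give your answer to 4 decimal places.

Median from M: ½√(2·l² + 2·k² − m²) ≈ 49.037.

m_M ≈ 49.0372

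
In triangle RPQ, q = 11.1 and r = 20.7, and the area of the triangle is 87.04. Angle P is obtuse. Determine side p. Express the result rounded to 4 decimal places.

From area = ½·q·r·sin P, we get sin P = 2·area/(q·r) ≈ 0.75763.
Taking the obtuse solution, ∠P ≈ 130.74°.
Law of cosines then gives p ≈ 29.183.

29.1828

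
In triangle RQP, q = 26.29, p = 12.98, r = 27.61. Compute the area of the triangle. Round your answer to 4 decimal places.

168.8781

Semiperimeter s = (27.61 + 26.29 + 12.98)/2 = 33.44.
Heron's formula: area = √(33.44·5.83·7.15·20.46) ≈ 168.88.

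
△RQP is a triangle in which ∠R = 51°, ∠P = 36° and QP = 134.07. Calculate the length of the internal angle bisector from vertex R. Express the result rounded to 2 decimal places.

The third angle is ∠Q = 180° − ∠P − ∠R = 93.00°.
Law of sines: PR = QP·sin Q/sin R ≈ 172.28.
Law of sines: RQ = QP·sin P/sin R ≈ 101.4.
The bisector from R has length 2·PR·RQ·cos(∠R/2)/(PR+RQ) ≈ 115.23.

115.23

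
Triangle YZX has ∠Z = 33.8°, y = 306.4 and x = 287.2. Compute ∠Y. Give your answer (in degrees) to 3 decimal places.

∠Y ≈ 79.177°

By the law of cosines, z² = x² + y² − 2·x·y·cos Z = 30115, so z ≈ 173.54.
Law of cosines again: cos Y = (z² + x² − y²)/(2·z·x) ≈ 0.18778, so ∠Y ≈ 79.18°.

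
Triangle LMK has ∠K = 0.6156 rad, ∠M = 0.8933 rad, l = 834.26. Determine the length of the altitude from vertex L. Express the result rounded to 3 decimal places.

The third angle is ∠L = π − ∠M − ∠K = 1.6327 rad.
Law of sines: m = l·sin M/sin L ≈ 651.26.
Law of sines: k = l·sin K/sin L ≈ 482.67.
Area = ½·l·m·sin K ≈ 1.5687e+05.
The altitude from L has length 2·area/l ≈ 376.07.

376.067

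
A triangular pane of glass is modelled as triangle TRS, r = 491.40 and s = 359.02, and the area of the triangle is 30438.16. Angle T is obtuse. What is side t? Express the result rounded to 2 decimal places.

From area = ½·r·s·sin T, we get sin T = 2·area/(r·s) ≈ 0.34506.
Taking the obtuse solution, ∠T ≈ 159.81°.
Law of cosines then gives t ≈ 837.58.

837.58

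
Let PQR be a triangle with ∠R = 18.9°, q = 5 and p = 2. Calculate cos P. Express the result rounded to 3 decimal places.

cos P ≈ 0.979

By the law of cosines, r² = p² + q² − 2·p·q·cos R = 10.078, so r ≈ 3.1746.
Law of cosines again: cos P = (q² + r² − p²)/(2·q·r) ≈ 0.97896, so ∠P ≈ 11.77°.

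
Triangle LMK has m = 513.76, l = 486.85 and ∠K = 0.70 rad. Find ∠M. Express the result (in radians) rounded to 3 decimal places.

By the law of cosines, k² = l² + m² − 2·l·m·cos K = 1.1836e+05, so k ≈ 344.04.
Law of cosines again: cos M = (k² + l² − m²)/(2·k·l) ≈ 0.27295, so ∠M ≈ 1.294 rad.

∠M ≈ 1.294 rad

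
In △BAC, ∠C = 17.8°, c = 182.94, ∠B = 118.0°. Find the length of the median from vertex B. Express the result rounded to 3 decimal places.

m_B ≈ 184.301

The third angle is ∠A = 180° − ∠C − ∠B = 44.20°.
Law of sines: b = c·sin B/sin C ≈ 528.39.
Law of sines: a = c·sin A/sin C ≈ 417.21.
Median from B: ½√(2·a² + 2·c² − b²) ≈ 184.3.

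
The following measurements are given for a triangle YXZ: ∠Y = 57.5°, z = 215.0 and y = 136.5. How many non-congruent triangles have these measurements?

z·sin Y = 215.0·sin(57.5°) ≈ 181.3.
Since y = 136.5 < 181.3 = z sin Y, no triangle exists.

0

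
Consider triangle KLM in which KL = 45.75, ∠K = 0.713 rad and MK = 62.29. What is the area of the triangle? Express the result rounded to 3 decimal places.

Area = ½·MK·KL·sin K ≈ 932.02.

area ≈ 932.025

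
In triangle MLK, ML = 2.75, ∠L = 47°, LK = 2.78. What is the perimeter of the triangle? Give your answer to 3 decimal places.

7.735

By the law of cosines, KM² = ML² + LK² − 2·ML·LK·cos L = 4.8631, so KM ≈ 2.2053.
Semiperimeter s = (2.78+2.2053+2.75)/2 = 3.8676.
Perimeter = 2.78 + 2.2053 + 2.75 = 7.7353.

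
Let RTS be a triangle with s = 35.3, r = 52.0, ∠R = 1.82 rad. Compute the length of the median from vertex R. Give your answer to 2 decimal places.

20.27

Law of sines: sin S = s·sin R/r ≈ 0.65788.
Since r ≥ s, only the acute value applies: ∠S ≈ 0.718 rad.
Then ∠T = π − ∠R − ∠S ≈ 0.604 rad.
Law of sines gives t = r·sin T/sin R ≈ 30.456.
Median from R: ½√(2·t² + 2·s² − r²) ≈ 20.269.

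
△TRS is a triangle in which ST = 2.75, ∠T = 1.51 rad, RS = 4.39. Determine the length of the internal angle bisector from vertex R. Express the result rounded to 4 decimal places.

3.7285

Law of sines: sin R = ST·sin T/RS ≈ 0.62527.
Since RS ≥ ST, only the acute value applies: ∠R ≈ 0.675 rad.
Then ∠S = π − ∠T − ∠R ≈ 0.956 rad.
Law of sines gives TR = RS·sin S/sin T ≈ 3.5931.
The bisector from R has length 2·TR·RS·cos(∠R/2)/(TR+RS) ≈ 3.7285.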